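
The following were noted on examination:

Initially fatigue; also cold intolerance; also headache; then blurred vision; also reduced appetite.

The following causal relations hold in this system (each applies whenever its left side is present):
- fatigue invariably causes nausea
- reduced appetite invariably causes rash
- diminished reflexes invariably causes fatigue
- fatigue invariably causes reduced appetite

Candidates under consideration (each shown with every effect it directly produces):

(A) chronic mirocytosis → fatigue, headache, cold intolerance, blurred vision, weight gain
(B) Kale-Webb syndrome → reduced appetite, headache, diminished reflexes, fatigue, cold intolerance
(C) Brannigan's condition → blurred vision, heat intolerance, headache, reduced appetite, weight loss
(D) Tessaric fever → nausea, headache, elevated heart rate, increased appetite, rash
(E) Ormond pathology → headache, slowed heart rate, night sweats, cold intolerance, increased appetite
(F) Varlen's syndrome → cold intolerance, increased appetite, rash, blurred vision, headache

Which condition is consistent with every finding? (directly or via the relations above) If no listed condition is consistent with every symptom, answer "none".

Testing each hypothesis:
(A) chronic mirocytosis — fatigue yes; cold intolerance yes; headache yes; blurred vision yes; reduced appetite yes (via fatigue → reduced appetite)
(B) Kale-Webb syndrome — fatigue yes; cold intolerance yes; headache yes; blurred vision NO; reduced appetite yes
(C) Brannigan's condition — fatigue NO; cold intolerance NO; headache yes; blurred vision yes; reduced appetite yes
(D) Tessaric fever — fails on fatigue, cold intolerance, blurred vision, reduced appetite (predicts increased appetite, not reduced appetite)
(E) Ormond pathology — fatigue NO; cold intolerance yes; headache yes; blurred vision NO; reduced appetite NO
(F) Varlen's syndrome — fails on fatigue, reduced appetite (predicts increased appetite, not reduced appetite)
Only (A) is consistent with every observation.

A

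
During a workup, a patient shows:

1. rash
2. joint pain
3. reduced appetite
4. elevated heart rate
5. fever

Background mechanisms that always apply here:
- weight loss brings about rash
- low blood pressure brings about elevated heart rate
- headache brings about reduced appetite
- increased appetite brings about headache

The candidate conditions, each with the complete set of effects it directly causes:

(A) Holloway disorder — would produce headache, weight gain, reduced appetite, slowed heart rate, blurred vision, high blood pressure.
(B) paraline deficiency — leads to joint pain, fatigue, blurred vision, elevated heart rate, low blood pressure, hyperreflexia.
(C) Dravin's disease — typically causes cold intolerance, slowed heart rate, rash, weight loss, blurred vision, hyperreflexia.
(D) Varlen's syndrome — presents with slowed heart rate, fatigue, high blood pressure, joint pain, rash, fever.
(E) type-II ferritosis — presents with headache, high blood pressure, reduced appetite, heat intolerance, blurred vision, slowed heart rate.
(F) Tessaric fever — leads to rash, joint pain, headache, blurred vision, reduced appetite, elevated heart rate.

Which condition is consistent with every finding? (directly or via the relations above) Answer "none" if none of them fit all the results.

none

Testing each hypothesis:
(A) Holloway disorder — rash miss; joint pain miss; reduced appetite match; elevated heart rate miss; fever miss
(B) paraline deficiency — does not account for rash, reduced appetite, fever
(C) Dravin's disease — fails on joint pain, reduced appetite, elevated heart rate, fever (predicts slowed heart rate, not elevated heart rate)
(D) Varlen's syndrome — rash match; joint pain match; reduced appetite miss; elevated heart rate miss; fever match
(E) type-II ferritosis — rash miss; joint pain miss; reduced appetite match; elevated heart rate miss; fever miss
(F) Tessaric fever — rash match; joint pain match; reduced appetite match; elevated heart rate match; fever miss
Every candidate fails on at least one observation.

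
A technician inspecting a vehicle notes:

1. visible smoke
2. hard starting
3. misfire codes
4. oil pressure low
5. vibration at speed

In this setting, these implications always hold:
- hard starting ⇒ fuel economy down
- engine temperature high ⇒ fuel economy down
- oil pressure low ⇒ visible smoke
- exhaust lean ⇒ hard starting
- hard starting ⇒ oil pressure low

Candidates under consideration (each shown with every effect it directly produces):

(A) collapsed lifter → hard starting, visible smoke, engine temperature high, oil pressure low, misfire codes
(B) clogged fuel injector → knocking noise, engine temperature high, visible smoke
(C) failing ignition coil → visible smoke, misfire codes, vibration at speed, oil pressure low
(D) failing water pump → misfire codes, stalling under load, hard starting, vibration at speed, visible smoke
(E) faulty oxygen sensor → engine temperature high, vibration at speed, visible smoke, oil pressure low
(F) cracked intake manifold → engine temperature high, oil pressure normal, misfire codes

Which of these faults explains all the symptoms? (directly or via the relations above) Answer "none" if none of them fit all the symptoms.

For each candidate, compare predicted effects to what was observed:
(A) collapsed lifter — does not account for vibration at speed
(B) clogged fuel injector — does not account for hard starting, misfire codes, oil pressure low, vibration at speed
(C) failing ignition coil — visible smoke +; hard starting -; misfire codes +; oil pressure low +; vibration at speed +
(D) failing water pump — visible smoke +; hard starting +; misfire codes +; oil pressure low + (through hard starting → oil pressure low); vibration at speed +
(E) faulty oxygen sensor — visible smoke +; hard starting -; misfire codes -; oil pressure low +; vibration at speed +
(F) cracked intake manifold — visible smoke -; hard starting -; misfire codes +; oil pressure low -; vibration at speed -
(D) alone accounts for all the evidence.

D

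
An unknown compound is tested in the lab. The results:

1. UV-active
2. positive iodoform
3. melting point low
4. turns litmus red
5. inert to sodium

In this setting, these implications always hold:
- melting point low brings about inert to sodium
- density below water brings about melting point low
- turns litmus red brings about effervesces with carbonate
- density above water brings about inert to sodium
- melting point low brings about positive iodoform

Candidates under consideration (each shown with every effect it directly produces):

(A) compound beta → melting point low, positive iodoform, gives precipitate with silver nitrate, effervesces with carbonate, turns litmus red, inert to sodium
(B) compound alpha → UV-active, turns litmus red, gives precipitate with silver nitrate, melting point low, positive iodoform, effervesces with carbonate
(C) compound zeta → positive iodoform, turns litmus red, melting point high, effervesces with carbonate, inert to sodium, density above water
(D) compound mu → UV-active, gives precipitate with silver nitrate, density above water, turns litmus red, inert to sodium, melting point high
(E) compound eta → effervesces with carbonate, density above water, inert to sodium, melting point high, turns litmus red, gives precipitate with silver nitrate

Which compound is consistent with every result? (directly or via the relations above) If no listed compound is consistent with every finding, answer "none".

Testing each hypothesis:
(A) compound beta — UV-active miss; positive iodoform match; melting point low match; turns litmus red match; inert to sodium match
(B) compound alpha — accounts for every observation (inert to sodium via melting point low → inert to sodium)
(C) compound zeta — fails on UV-active, melting point low (predicts melting point high, not melting point low)
(D) compound mu — fails on positive iodoform, melting point low (predicts melting point high, not melting point low)
(E) compound eta — UV-active miss; positive iodoform miss; melting point low miss; turns litmus red match; inert to sodium match
(B) is the only candidate with no mismatches.

B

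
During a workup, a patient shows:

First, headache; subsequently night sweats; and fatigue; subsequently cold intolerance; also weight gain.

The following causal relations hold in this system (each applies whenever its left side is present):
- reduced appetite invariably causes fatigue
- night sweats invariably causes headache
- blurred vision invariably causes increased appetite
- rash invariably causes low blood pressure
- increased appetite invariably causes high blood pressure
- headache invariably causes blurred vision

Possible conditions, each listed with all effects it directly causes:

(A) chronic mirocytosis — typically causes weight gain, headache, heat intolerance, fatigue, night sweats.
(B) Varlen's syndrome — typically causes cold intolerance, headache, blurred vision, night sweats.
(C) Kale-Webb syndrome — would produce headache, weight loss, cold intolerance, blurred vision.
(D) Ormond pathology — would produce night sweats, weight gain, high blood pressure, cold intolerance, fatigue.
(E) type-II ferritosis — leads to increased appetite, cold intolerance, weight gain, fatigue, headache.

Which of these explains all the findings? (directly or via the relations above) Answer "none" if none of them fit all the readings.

D

For each candidate, compare predicted effects to what was observed:
(A) chronic mirocytosis — headache yes; night sweats yes; fatigue yes; cold intolerance NO; weight gain yes
(B) Varlen's syndrome — does not account for fatigue, weight gain
(C) Kale-Webb syndrome — headache yes; night sweats NO; fatigue NO; cold intolerance yes; weight gain NO
(D) Ormond pathology — headache yes (by night sweats → headache); night sweats yes; fatigue yes; cold intolerance yes; weight gain yes
(E) type-II ferritosis — headache yes; night sweats NO; fatigue yes; cold intolerance yes; weight gain yes
Only (D) is consistent with every observation.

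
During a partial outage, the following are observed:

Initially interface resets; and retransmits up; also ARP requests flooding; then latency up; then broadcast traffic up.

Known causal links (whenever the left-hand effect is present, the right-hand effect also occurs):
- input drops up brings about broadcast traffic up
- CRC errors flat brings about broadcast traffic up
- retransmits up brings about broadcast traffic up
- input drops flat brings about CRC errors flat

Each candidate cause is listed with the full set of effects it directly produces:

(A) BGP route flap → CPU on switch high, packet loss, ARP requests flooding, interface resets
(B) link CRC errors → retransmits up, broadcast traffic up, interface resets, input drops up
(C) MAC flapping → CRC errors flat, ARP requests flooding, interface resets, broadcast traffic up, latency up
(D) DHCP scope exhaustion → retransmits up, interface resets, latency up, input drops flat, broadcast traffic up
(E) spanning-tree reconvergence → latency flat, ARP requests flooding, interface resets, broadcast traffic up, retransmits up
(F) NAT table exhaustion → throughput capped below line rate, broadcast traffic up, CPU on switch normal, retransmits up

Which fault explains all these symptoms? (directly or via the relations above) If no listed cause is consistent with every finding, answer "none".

Per-candidate check:
(A) BGP route flap — does not account for retransmits up, latency up, broadcast traffic up
(B) link CRC errors — does not account for ARP requests flooding, latency up
(C) MAC flapping — does not account for retransmits up
(D) DHCP scope exhaustion — does not account for ARP requests flooding
(E) spanning-tree reconvergence — interface resets yes; retransmits up yes; ARP requests flooding yes; latency up NO; broadcast traffic up yes
(F) NAT table exhaustion — interface resets NO; retransmits up yes; ARP requests flooding NO; latency up NO; broadcast traffic up yes
None of the listed candidates fits everything.

none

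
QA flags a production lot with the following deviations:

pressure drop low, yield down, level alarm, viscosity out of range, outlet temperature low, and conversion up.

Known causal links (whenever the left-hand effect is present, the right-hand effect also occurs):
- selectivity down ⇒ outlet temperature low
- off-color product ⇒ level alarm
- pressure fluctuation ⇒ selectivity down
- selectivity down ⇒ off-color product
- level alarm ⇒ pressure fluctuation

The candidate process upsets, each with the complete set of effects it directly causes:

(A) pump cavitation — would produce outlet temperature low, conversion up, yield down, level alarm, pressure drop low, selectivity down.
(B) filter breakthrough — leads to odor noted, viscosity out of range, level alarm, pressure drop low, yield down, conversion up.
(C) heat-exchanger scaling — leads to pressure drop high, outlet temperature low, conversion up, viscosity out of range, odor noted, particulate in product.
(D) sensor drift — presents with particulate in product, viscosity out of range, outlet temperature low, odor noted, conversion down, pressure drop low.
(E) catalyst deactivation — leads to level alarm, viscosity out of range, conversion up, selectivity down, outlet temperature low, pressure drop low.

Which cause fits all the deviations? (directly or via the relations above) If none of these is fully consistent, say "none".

B

Per-candidate check:
(A) pump cavitation — does not account for viscosity out of range
(B) filter breakthrough — pressure drop low +; yield down +; level alarm +; viscosity out of range +; outlet temperature low + (through level alarm → pressure fluctuation → selectivity down → outlet temperature low); conversion up +
(C) heat-exchanger scaling — pressure drop low -; yield down -; level alarm -; viscosity out of range +; outlet temperature low +; conversion up +
(D) sensor drift — fails on yield down, level alarm, conversion up (predicts conversion down, not conversion up)
(E) catalyst deactivation — pressure drop low +; yield down -; level alarm +; viscosity out of range +; outlet temperature low +; conversion up +
(B) alone accounts for all the evidence.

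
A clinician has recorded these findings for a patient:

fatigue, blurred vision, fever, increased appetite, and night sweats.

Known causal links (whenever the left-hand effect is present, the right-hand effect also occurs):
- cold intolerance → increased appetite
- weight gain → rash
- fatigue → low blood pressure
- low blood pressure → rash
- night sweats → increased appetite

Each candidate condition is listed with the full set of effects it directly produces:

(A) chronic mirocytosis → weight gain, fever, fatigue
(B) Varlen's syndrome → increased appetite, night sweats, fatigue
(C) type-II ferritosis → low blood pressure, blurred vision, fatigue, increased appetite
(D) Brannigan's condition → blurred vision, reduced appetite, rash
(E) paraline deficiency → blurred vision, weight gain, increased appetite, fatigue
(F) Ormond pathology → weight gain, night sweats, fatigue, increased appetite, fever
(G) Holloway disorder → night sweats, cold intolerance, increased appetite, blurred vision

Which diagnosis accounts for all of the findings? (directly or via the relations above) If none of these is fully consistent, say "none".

Per-candidate check:
(A) chronic mirocytosis — does not account for blurred vision, increased appetite, night sweats
(B) Varlen's syndrome — does not account for blurred vision, fever
(C) type-II ferritosis — fatigue +; blurred vision +; fever -; increased appetite +; night sweats -
(D) Brannigan's condition — fails on fatigue, fever, increased appetite, night sweats (predicts reduced appetite, not increased appetite)
(E) paraline deficiency — does not account for fever, night sweats
(F) Ormond pathology — does not account for blurred vision
(G) Holloway disorder — fatigue -; blurred vision +; fever -; increased appetite +; night sweats +
Every candidate fails on at least one observation.

none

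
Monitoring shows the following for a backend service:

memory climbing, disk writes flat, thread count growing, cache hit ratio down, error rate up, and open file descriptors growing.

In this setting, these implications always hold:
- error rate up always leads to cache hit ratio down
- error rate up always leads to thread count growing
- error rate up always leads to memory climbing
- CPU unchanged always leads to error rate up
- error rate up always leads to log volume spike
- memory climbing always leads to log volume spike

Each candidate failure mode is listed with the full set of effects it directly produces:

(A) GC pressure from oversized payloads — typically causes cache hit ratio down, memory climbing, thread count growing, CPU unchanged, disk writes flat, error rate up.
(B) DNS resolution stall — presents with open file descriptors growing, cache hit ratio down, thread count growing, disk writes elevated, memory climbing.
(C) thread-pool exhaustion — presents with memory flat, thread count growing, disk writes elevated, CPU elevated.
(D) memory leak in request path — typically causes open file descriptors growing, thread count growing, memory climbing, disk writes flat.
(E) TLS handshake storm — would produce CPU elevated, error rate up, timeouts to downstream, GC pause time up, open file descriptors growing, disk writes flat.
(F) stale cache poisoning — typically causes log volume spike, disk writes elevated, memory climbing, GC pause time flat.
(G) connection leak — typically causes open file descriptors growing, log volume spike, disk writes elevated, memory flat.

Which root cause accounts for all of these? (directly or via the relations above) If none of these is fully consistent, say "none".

E

For each candidate, compare predicted effects to what was observed:
(A) GC pressure from oversized payloads — memory climbing yes; disk writes flat yes; thread count growing yes; cache hit ratio down yes; error rate up yes; open file descriptors growing NO
(B) DNS resolution stall — memory climbing yes; disk writes flat NO; thread count growing yes; cache hit ratio down yes; error rate up NO; open file descriptors growing yes
(C) thread-pool exhaustion — fails on memory climbing, disk writes flat, cache hit ratio down, error rate up, open file descriptors growing (predicts memory flat, not memory climbing; predicts disk writes elevated, not disk writes flat)
(D) memory leak in request path — memory climbing yes; disk writes flat yes; thread count growing yes; cache hit ratio down NO; error rate up NO; open file descriptors growing yes
(E) TLS handshake storm — memory climbing yes (via error rate up → memory climbing); disk writes flat yes; thread count growing yes (via error rate up → thread count growing); cache hit ratio down yes (via error rate up → cache hit ratio down); error rate up yes; open file descriptors growing yes
(F) stale cache poisoning — fails on disk writes flat, thread count growing, cache hit ratio down, error rate up, open file descriptors growing (predicts disk writes elevated, not disk writes flat)
(G) connection leak — memory climbing NO; disk writes flat NO; thread count growing NO; cache hit ratio down NO; error rate up NO; open file descriptors growing yes
(E) is the only candidate with no mismatches.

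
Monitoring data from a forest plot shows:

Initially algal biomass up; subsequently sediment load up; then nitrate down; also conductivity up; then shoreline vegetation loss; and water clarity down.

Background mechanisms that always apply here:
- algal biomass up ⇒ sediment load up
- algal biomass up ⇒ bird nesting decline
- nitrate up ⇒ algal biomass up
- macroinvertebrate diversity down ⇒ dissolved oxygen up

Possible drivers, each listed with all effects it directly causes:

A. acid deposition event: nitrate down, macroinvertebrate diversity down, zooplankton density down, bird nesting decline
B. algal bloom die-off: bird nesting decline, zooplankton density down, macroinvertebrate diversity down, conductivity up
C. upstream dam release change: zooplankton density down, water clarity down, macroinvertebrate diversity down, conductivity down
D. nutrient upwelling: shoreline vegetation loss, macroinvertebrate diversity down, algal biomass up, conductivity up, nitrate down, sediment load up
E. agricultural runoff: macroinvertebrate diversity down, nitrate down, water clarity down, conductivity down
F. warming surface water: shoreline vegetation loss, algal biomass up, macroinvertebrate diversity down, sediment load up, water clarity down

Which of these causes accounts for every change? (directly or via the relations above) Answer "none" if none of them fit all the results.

Checking each candidate against the observations:
(A) acid deposition event — algal biomass up miss; sediment load up miss; nitrate down match; conductivity up miss; shoreline vegetation loss miss; water clarity down miss
(B) algal bloom die-off — algal biomass up miss; sediment load up miss; nitrate down miss; conductivity up match; shoreline vegetation loss miss; water clarity down miss
(C) upstream dam release change — algal biomass up miss; sediment load up miss; nitrate down miss; conductivity up miss; shoreline vegetation loss miss; water clarity down match
(D) nutrient upwelling — does not account for water clarity down
(E) agricultural runoff — fails on algal biomass up, sediment load up, conductivity up, shoreline vegetation loss (predicts conductivity down, not conductivity up)
(F) warming surface water — algal biomass up match; sediment load up match; nitrate down miss; conductivity up miss; shoreline vegetation loss match; water clarity down match
Every candidate fails on at least one observation.

none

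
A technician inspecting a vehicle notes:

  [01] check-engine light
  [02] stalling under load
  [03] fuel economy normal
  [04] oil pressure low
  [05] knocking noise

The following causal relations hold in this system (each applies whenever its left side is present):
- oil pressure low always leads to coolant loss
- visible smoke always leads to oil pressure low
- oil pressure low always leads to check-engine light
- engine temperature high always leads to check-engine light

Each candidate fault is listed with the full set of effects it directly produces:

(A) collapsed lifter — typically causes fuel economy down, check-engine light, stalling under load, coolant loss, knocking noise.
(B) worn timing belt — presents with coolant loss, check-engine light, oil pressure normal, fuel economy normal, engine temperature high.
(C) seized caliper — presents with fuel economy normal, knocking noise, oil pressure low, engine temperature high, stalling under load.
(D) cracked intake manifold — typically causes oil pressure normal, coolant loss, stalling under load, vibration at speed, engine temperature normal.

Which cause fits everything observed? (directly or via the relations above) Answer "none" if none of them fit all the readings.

C

Checking each candidate against the observations:
(A) collapsed lifter — check-engine light match; stalling under load match; fuel economy normal miss; oil pressure low miss; knocking noise match
(B) worn timing belt — fails on stalling under load, oil pressure low, knocking noise (predicts oil pressure normal, not oil pressure low)
(C) seized caliper — check-engine light match (through engine temperature high → check-engine light); stalling under load match; fuel economy normal match; oil pressure low match; knocking noise match
(D) cracked intake manifold — fails on check-engine light, fuel economy normal, oil pressure low, knocking noise (predicts oil pressure normal, not oil pressure low)
(C) is the only candidate with no mismatches.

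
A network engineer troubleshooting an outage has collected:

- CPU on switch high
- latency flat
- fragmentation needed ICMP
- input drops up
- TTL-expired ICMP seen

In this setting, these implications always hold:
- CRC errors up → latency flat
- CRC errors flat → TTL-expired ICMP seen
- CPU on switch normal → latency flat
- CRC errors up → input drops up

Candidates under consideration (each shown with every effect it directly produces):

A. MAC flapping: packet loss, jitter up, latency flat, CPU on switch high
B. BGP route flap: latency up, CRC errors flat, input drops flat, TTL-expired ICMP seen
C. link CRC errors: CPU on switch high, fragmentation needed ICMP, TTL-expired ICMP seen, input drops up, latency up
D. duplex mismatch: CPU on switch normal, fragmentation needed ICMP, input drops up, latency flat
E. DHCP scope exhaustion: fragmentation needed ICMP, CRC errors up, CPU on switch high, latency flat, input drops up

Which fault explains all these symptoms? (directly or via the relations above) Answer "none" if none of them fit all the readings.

Per-candidate check:
(A) MAC flapping — CPU on switch high ✓; latency flat ✓; fragmentation needed ICMP ✗; input drops up ✗; TTL-expired ICMP seen ✗
(B) BGP route flap — fails on CPU on switch high, latency flat, fragmentation needed ICMP, input drops up (predicts latency up, not latency flat; predicts input drops flat, not input drops up)
(C) link CRC errors — CPU on switch high ✓; latency flat ✗; fragmentation needed ICMP ✓; input drops up ✓; TTL-expired ICMP seen ✓
(D) duplex mismatch — CPU on switch high ✗; latency flat ✓; fragmentation needed ICMP ✓; input drops up ✓; TTL-expired ICMP seen ✗
(E) DHCP scope exhaustion — CPU on switch high ✓; latency flat ✓; fragmentation needed ICMP ✓; input drops up ✓; TTL-expired ICMP seen ✗
Every candidate fails on at least one observation.

none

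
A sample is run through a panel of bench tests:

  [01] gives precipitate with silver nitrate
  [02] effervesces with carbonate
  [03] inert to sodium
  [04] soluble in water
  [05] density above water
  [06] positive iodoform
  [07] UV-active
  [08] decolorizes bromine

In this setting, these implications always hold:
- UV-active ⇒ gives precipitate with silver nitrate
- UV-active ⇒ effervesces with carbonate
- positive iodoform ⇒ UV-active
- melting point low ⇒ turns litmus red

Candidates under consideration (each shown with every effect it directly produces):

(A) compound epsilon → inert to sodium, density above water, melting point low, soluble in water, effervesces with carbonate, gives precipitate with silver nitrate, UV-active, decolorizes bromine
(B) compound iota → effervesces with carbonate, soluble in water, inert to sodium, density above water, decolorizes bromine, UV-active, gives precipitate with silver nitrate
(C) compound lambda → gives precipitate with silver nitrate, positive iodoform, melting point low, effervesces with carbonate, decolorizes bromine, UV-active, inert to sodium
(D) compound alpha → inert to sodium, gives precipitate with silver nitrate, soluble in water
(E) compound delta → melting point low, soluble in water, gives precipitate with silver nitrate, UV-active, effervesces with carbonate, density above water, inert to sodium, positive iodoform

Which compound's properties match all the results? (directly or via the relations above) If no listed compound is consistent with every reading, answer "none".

Testing each hypothesis:
(A) compound epsilon — gives precipitate with silver nitrate match; effervesces with carbonate match; inert to sodium match; soluble in water match; density above water match; positive iodoform miss; UV-active match; decolorizes bromine match
(B) compound iota — does not account for positive iodoform
(C) compound lambda — does not account for soluble in water, density above water
(D) compound alpha — gives precipitate with silver nitrate match; effervesces with carbonate miss; inert to sodium match; soluble in water match; density above water miss; positive iodoform miss; UV-active miss; decolorizes bromine miss
(E) compound delta — does not account for decolorizes bromine
Every candidate fails on at least one observation.

none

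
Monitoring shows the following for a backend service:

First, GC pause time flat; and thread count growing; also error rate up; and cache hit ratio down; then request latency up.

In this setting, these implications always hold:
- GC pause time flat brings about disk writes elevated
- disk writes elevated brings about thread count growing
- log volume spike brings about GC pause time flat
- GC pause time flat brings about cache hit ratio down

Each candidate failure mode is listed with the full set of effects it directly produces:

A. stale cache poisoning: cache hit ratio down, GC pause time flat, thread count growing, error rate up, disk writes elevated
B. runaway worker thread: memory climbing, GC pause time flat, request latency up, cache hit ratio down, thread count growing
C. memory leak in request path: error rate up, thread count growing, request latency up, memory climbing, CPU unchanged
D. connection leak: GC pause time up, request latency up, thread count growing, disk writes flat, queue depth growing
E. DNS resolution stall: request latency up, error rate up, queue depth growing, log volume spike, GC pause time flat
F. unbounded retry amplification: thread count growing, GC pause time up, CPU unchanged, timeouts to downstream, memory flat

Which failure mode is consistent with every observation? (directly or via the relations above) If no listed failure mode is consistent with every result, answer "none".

E

Checking each candidate against the observations:
(A) stale cache poisoning — does not account for request latency up
(B) runaway worker thread — GC pause time flat yes; thread count growing yes; error rate up NO; cache hit ratio down yes; request latency up yes
(C) memory leak in request path — does not account for GC pause time flat, cache hit ratio down
(D) connection leak — GC pause time flat NO; thread count growing yes; error rate up NO; cache hit ratio down NO; request latency up yes
(E) DNS resolution stall — GC pause time flat yes; thread count growing yes (by GC pause time flat → disk writes elevated → thread count growing); error rate up yes; cache hit ratio down yes (by GC pause time flat → cache hit ratio down); request latency up yes
(F) unbounded retry amplification — fails on GC pause time flat, error rate up, cache hit ratio down, request latency up (predicts GC pause time up, not GC pause time flat)
Only (E) is consistent with every observation.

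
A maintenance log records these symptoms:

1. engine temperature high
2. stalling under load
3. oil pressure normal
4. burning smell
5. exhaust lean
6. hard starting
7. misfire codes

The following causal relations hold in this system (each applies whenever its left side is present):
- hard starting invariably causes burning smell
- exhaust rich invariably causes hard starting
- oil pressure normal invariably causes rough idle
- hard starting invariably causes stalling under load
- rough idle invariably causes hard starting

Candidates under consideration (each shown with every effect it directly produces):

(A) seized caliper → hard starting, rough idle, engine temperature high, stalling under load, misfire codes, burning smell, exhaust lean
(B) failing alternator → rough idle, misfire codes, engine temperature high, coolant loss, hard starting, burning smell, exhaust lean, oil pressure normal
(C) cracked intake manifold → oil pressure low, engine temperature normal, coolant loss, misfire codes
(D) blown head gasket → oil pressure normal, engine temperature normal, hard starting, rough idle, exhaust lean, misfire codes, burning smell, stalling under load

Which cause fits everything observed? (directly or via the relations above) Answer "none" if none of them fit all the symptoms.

B

Per-candidate check:
(A) seized caliper — does not account for oil pressure normal
(B) failing alternator — accounts for every observation (stalling under load by hard starting → stalling under load)
(C) cracked intake manifold — engine temperature high miss; stalling under load miss; oil pressure normal miss; burning smell miss; exhaust lean miss; hard starting miss; misfire codes match
(D) blown head gasket — engine temperature high miss; stalling under load match; oil pressure normal match; burning smell match; exhaust lean match; hard starting match; misfire codes match
(B) alone accounts for all the evidence.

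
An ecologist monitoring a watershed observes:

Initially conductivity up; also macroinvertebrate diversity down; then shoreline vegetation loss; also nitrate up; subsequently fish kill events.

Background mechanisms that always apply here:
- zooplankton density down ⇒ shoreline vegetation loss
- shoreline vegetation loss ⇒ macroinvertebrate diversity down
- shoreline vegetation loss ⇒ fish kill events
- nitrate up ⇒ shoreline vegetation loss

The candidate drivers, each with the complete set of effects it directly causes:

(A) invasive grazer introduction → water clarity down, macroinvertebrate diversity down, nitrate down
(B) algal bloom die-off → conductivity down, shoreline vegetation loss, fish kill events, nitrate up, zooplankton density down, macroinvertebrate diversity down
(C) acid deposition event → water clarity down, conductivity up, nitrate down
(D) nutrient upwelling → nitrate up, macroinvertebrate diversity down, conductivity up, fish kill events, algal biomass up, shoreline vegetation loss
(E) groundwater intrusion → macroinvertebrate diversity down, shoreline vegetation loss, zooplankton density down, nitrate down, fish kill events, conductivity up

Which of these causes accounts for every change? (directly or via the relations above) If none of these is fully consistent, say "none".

D

Testing each hypothesis:
(A) invasive grazer introduction — conductivity up NO; macroinvertebrate diversity down yes; shoreline vegetation loss NO; nitrate up NO; fish kill events NO
(B) algal bloom die-off — conductivity up NO; macroinvertebrate diversity down yes; shoreline vegetation loss yes; nitrate up yes; fish kill events yes
(C) acid deposition event — conductivity up yes; macroinvertebrate diversity down NO; shoreline vegetation loss NO; nitrate up NO; fish kill events NO
(D) nutrient upwelling — conductivity up yes; macroinvertebrate diversity down yes; shoreline vegetation loss yes; nitrate up yes; fish kill events yes
(E) groundwater intrusion — fails on nitrate up (predicts nitrate down, not nitrate up)
(D) alone accounts for all the evidence.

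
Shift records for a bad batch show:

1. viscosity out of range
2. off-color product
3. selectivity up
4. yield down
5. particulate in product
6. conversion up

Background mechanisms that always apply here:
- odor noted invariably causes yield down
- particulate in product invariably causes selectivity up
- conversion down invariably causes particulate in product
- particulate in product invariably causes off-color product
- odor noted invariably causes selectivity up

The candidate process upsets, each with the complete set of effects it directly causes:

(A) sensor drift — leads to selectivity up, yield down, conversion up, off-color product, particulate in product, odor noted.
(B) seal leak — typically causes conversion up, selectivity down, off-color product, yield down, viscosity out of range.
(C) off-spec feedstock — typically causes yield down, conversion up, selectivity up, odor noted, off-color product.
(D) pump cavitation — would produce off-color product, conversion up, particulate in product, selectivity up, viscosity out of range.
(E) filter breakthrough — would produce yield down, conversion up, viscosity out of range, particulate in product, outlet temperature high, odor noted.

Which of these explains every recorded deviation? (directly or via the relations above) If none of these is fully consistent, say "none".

Testing each hypothesis:
(A) sensor drift — viscosity out of range ✗; off-color product ✓; selectivity up ✓; yield down ✓; particulate in product ✓; conversion up ✓
(B) seal leak — viscosity out of range ✓; off-color product ✓; selectivity up ✗; yield down ✓; particulate in product ✗; conversion up ✓
(C) off-spec feedstock — viscosity out of range ✗; off-color product ✓; selectivity up ✓; yield down ✓; particulate in product ✗; conversion up ✓
(D) pump cavitation — does not account for yield down
(E) filter breakthrough — accounts for every observation (off-color product through particulate in product → off-color product)
Only (E) is consistent with every observation.

E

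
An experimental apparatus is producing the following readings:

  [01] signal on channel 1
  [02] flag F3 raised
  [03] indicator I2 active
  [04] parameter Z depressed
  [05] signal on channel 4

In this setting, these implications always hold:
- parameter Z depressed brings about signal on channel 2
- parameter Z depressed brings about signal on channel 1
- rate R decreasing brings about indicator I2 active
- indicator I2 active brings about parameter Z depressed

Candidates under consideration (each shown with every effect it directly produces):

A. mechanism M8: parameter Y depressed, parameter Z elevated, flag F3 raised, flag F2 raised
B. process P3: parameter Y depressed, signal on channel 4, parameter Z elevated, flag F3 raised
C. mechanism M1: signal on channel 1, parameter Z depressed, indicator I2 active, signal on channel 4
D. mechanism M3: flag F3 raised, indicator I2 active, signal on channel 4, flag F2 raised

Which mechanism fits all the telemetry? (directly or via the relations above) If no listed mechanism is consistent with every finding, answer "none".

D

Testing each hypothesis:
(A) mechanism M8 — fails on signal on channel 1, indicator I2 active, parameter Z depressed, signal on channel 4 (predicts parameter Z elevated, not parameter Z depressed)
(B) process P3 — signal on channel 1 NO; flag F3 raised yes; indicator I2 active NO; parameter Z depressed NO; signal on channel 4 yes
(C) mechanism M1 — signal on channel 1 yes; flag F3 raised NO; indicator I2 active yes; parameter Z depressed yes; signal on channel 4 yes
(D) mechanism M3 — accounts for every observation (signal on channel 1 via indicator I2 active → parameter Z depressed → signal on channel 1)
(D) alone accounts for all the evidence.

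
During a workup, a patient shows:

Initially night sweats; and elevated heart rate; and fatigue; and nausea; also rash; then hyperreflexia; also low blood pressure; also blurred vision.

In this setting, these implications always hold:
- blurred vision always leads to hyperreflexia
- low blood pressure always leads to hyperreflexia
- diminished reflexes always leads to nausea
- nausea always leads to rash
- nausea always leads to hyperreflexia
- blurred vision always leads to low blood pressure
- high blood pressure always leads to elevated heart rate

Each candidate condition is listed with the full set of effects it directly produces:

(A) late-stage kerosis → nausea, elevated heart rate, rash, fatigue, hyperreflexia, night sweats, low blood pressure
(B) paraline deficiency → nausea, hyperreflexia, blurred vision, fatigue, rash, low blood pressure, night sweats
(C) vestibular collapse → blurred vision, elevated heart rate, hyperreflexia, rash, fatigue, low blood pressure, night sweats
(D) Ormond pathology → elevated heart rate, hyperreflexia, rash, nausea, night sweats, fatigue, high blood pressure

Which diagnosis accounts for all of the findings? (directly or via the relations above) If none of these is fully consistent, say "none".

none

For each candidate, compare predicted effects to what was observed:
(A) late-stage kerosis — night sweats ✓; elevated heart rate ✓; fatigue ✓; nausea ✓; rash ✓; hyperreflexia ✓; low blood pressure ✓; blurred vision ✗
(B) paraline deficiency — does not account for elevated heart rate
(C) vestibular collapse — night sweats ✓; elevated heart rate ✓; fatigue ✓; nausea ✗; rash ✓; hyperreflexia ✓; low blood pressure ✓; blurred vision ✓
(D) Ormond pathology — night sweats ✓; elevated heart rate ✓; fatigue ✓; nausea ✓; rash ✓; hyperreflexia ✓; low blood pressure ✗; blurred vision ✗
None of the listed candidates fits everything.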